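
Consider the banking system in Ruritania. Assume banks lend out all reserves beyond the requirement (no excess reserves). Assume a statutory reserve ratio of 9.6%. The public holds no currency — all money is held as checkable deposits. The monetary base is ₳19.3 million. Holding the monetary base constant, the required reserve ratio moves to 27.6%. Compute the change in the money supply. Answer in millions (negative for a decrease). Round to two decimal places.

Initially m₁ = 1 / (0.096) ≈ 10.41667, so M₁ = 10.41667 × 19.3 ≈ 201.0417 million.
After the change m₂ = 1 / (0.276) ≈ 3.62319, so M₂ = 3.62319 × 19.3 ≈ 69.9276 million.
ΔM = M₂ − M₁ = 69.9276 − 201.0417 = -131.1141 million.

-131.11 million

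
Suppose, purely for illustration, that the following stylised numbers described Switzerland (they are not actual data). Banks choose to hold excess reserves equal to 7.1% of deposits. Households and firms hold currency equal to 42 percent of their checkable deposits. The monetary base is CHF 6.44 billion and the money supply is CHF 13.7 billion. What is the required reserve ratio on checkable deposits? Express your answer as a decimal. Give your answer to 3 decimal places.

0.177

Using m = M/MB = 13.7/6.44 ≈ 2.127329. Since m = (1 + c)/(c + rr + e), the denominator satisfies c + rr + e = (1 + c)/m = (1 + 0.42) / 2.127329 ≈ 0.667504.
With c = 0.42 and e = 0.071, the required reserve ratio on checkable deposits is 0.667504 − 0.42 − 0.071 = 0.176504.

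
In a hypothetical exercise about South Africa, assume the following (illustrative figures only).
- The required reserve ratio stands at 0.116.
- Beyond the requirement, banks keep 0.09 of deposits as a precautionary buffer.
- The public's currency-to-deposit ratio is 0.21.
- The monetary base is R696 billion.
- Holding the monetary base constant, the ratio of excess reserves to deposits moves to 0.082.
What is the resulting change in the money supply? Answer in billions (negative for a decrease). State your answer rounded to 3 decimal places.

Initially m₁ = (1 + 0.21) / (0.116 + 0.09 + 0.21) ≈ 2.9086538, so M₁ = 2.9086538 × 696 ≈ 2024.423 billion.
After the change m₂ = (1 + 0.21) / (0.116 + 0.082 + 0.21) ≈ 2.9656863, so M₂ = 2.9656863 × 696 ≈ 2064.1177 billion.
ΔM = M₂ − M₁ = 2064.1177 − 2024.423 = 39.6947 billion.

R39.695 billion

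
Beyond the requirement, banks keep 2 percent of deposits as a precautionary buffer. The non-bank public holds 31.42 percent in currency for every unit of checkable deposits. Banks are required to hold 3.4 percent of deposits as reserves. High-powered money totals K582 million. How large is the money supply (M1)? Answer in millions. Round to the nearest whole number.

K2077 million

The money multiplier is m = (1 + c) / (rr + e + c) = (1 + 0.3142) / (0.034 + 0.02 + 0.3142) ≈ 3.5693.
So M = m × MB = 3.5693 × 582 = 2077.3326 million.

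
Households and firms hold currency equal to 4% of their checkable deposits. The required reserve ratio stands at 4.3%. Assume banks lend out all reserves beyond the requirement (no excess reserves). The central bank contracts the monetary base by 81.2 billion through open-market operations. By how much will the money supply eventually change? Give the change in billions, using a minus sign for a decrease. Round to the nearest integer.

-1017 billion

The money multiplier is m = (1 + c) / (rr + c) = (1 + 0.04) / (0.043 + 0.04) ≈ 12.5301.
The sale removes 81.2 billion of base, so ΔM = m × ΔMB = 12.5301 × (−81.2) ≈ -1017.4441 billion.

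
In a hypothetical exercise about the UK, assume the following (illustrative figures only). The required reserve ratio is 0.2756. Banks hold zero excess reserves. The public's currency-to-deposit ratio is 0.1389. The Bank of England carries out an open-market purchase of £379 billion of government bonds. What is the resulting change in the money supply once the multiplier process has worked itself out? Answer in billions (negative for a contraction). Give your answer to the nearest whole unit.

£1041 billion

The money multiplier is m = (1 + c) / (rr + c) = (1 + 0.1389) / (0.2756 + 0.1389) ≈ 2.7476.
The purchase adds 379 billion of base, so ΔM = m × ΔMB = 2.7476 × (+379) = 1041.3404 billion.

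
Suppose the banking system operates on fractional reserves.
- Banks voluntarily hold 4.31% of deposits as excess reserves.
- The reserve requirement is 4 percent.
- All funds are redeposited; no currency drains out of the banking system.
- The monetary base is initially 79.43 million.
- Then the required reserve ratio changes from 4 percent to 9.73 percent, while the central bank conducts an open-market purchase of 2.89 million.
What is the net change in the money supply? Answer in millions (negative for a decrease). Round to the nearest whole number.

-370 million

Before: m₁ = 1 / (0.04 + 0.0431) ≈ 12.0337, MB₁ = 79.43, so M₁ = 12.0337 × 79.43 ≈ 955.8368 million.
After: m₂ = 1 / (0.0973 + 0.0431) ≈ 7.1225, MB₂ = 79.43 + 2.89 = 82.32, so M₂ = 7.1225 × 82.32 = 586.3242 million.
ΔM = M₂ − M₁ = 586.3242 − 955.8368 = -369.5126 million.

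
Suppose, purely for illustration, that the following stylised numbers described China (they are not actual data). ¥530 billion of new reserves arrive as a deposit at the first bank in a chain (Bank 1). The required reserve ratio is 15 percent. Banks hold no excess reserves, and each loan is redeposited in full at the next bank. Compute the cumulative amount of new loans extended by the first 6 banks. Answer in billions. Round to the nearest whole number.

¥1871 billion

Bank i lends (1 − rr)^i of the original deposit: Bank 1 lends 530·0.8500 = 450.5000, Bank 2 lends 530·0.8500² = 382.9250, and so on.
Summing a geometric series: total = 530·[0.8500·(1 − 0.8500^6) / (1 − 0.8500)] ≈ 1870.6276 billion.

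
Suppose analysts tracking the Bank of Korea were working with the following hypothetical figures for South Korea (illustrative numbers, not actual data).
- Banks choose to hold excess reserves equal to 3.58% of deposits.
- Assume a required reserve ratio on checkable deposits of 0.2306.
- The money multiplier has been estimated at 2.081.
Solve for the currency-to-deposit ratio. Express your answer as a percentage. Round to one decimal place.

Using m = 2.081. From m = (1 + c)/(c + rr + e), rearranging gives 1 + c = m·(c + rr + e), so c·(1 − m) = m·(rr + e) − 1.
Hence c = [m·(rr + e) − 1]/(1 − m) = [2.081 × (0.2306 + 0.0358) − 1] / (1 − 2.081) ≈ 0.412231.

41.2%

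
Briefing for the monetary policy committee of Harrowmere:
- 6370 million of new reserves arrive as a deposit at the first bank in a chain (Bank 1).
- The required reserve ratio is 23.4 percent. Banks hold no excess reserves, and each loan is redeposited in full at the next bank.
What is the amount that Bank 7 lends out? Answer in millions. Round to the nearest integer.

Each bank lends a fraction (1 − rr) = 0.7660 of the deposit it receives, so Bank 7 receives 6370·0.7660^6 and lends 6370·0.7660^7 ≈ 985.6911 million.

986 million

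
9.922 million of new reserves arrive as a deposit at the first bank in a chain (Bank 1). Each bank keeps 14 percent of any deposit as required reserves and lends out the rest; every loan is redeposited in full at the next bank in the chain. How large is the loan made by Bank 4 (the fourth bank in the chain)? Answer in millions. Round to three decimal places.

5.427 million

Each bank lends a fraction (1 − rr) = 0.8600 of the deposit it receives, so Bank 4 receives 9.922·0.8600^3 and lends 9.922·0.8600^4 ≈ 5.4274 million.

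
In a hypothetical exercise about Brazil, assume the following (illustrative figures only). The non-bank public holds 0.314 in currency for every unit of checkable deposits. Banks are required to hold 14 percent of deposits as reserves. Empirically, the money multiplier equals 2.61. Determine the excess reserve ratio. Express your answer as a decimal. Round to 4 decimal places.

Using m = 2.61. Since m = (1 + c)/(c + rr + e), the denominator satisfies c + rr + e = (1 + c)/m = (1 + 0.314) / 2.61 ≈ 0.503448.
With c = 0.314 and rr = 0.14, the excess reserve ratio is 0.503448 − 0.314 − 0.14 = 0.049448.

0.0494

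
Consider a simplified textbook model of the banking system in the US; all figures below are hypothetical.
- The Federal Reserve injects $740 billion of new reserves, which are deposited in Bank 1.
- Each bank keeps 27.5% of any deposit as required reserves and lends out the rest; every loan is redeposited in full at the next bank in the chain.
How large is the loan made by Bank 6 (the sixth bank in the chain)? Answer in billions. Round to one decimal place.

$107.5 billion

Each bank lends a fraction (1 − rr) = 0.7250 of the deposit it receives, so Bank 6 receives 740·0.7250^5 and lends 740·0.7250^6 ≈ 107.4632 billion.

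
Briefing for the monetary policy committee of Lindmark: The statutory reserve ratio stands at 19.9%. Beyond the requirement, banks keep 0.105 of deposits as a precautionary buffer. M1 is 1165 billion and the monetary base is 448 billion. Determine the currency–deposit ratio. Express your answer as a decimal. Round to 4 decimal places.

0.1309

Using m = M/MB = 1165/448 ≈ 2.600446. From m = (1 + c)/(c + rr + e), rearranging gives 1 + c = m·(c + rr + e), so c·(1 − m) = m·(rr + e) − 1.
Hence c = [m·(rr + e) − 1]/(1 − m) = [2.600446 × (0.199 + 0.105) − 1] / (1 − 2.600446) ≈ 0.130879.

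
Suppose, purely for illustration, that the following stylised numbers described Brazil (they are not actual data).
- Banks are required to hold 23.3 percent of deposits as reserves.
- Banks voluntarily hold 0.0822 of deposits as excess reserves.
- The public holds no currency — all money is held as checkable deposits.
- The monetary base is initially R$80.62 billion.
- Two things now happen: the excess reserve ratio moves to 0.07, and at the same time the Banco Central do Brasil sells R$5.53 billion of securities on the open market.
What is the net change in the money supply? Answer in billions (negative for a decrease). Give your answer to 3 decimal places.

-7.952 billion

Before: m₁ = 1 / (0.233 + 0.0822) ≈ 3.172589, MB₁ = 80.62, so M₁ = 3.172589 × 80.62 ≈ 255.7741 billion.
After: m₂ = 1 / (0.233 + 0.07) ≈ 3.300330, MB₂ = 80.62 − 5.53 = 75.09, so M₂ = 3.300330 × 75.09 ≈ 247.8218 billion.
ΔM = M₂ − M₁ = 247.8218 − 255.7741 = -7.9523 billion.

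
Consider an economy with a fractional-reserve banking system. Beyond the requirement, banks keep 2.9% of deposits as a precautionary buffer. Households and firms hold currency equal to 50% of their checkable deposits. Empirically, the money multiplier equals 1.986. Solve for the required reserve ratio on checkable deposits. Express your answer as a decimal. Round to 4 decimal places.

0.2263

Using m = 1.986. Since m = (1 + c)/(c + rr + e), the denominator satisfies c + rr + e = (1 + c)/m = (1 + 0.5) / 1.986 ≈ 0.755287.
With c = 0.5 and e = 0.029, the required reserve ratio on checkable deposits is 0.755287 − 0.5 − 0.029 = 0.226287.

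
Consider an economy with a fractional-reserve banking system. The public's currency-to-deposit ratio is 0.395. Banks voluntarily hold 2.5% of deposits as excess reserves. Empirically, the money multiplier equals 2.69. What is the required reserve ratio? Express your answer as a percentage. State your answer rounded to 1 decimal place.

9.9%

Using m = 2.69. Since m = (1 + c)/(c + rr + e), the denominator satisfies c + rr + e = (1 + c)/m = (1 + 0.395) / 2.69 ≈ 0.518587.
With c = 0.395 and e = 0.025, the required reserve ratio is 0.518587 − 0.395 − 0.025 = 0.098587.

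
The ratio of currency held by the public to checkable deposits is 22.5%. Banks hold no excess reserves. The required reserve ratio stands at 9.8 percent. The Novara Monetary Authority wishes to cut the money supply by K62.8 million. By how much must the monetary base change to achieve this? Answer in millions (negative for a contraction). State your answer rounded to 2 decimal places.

-16.56 million

The money multiplier is m = (1 + c) / (rr + c) = (1 + 0.225) / (0.098 + 0.225) ≈ 3.79257.
ΔMB = ΔM / m = (−62.8) / 3.79257 ≈ -16.5587 million.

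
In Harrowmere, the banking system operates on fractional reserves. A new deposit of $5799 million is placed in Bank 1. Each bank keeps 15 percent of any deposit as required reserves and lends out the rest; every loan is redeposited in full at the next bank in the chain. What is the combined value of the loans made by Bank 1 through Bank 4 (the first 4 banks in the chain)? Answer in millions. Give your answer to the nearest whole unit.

Bank i lends (1 − rr)^i of the original deposit: Bank 1 lends 5799·0.8500 = 4929.1500, Bank 2 lends 5799·0.8500² = 4189.7775, and so on.
Summing a geometric series: total = 5799·[0.8500·(1 − 0.8500^4) / (1 − 0.8500)] ≈ 15707.3526 million.

$15707 million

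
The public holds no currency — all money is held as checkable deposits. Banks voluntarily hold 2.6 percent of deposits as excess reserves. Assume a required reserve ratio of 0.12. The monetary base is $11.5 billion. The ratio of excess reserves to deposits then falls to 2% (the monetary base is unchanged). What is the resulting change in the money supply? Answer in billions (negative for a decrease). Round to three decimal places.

Initially m₁ = 1 / (0.12 + 0.026) ≈ 6.849315, so M₁ = 6.849315 × 11.5 ≈ 78.7671 billion.
After the change m₂ = 1 / (0.12 + 0.02) ≈ 7.142857, so M₂ = 7.142857 × 11.5 ≈ 82.1429 billion.
ΔM = M₂ − M₁ = 82.1429 − 78.7671 = 3.3758 billion.

$3.376 billion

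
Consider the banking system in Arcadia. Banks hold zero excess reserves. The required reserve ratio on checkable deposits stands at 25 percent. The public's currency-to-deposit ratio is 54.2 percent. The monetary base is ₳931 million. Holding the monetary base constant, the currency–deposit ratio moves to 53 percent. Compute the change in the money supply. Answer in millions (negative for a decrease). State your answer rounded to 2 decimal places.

Initially m₁ = (1 + 0.542) / (0.25 + 0.542) ≈ 1.946970, so M₁ = 1.946970 × 931 ≈ 1812.6291 million.
After the change m₂ = (1 + 0.53) / (0.25 + 0.53) ≈ 1.961538, so M₂ = 1.961538 × 931 ≈ 1826.1919 million.
ΔM = M₂ − M₁ = 1826.1919 − 1812.6291 = 13.5628 million.

₳13.56 million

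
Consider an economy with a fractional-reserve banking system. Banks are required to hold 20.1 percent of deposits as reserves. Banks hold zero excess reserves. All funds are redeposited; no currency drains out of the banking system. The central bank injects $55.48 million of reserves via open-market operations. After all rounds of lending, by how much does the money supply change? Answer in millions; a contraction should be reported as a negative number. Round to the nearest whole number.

$276 million

The simple money multiplier is m = 1/rr = 1/0.201 ≈ 4.9751.
An open-market purchase increases the monetary base by 55.48 million, so ΔM = m × ΔMB = 4.9751 × 55.48 ≈ 276.0185 million.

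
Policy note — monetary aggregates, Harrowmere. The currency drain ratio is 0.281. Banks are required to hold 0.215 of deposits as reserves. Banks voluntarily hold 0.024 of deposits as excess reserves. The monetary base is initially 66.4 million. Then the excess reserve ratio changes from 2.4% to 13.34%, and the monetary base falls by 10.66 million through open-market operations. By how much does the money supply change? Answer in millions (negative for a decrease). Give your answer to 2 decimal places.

Before: m₁ = (1 + 0.281) / (0.215 + 0.024 + 0.281) ≈ 2.46346, MB₁ = 66.4, so M₁ = 2.46346 × 66.4 ≈ 163.5737 million.
After: m₂ = (1 + 0.281) / (0.215 + 0.1334 + 0.281) ≈ 2.03527, MB₂ = 66.4 − 10.66 = 55.74, so M₂ = 2.03527 × 55.74 ≈ 113.4459 million.
ΔM = M₂ − M₁ = 113.4459 − 163.5737 = -50.1278 million.

-50.13 million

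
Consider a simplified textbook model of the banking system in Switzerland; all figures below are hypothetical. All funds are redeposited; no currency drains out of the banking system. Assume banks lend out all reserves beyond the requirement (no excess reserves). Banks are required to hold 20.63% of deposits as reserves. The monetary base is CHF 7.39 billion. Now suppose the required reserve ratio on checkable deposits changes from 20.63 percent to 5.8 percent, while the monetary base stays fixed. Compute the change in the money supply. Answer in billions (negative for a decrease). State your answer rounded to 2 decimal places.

CHF 91.59 billion

Initially m₁ = 1 / (0.2063) ≈ 4.8473, so M₁ = 4.8473 × 7.39 ≈ 35.8215 billion.
After the change m₂ = 1 / (0.058) ≈ 17.2414, so M₂ = 17.2414 × 7.39 ≈ 127.4139 billion.
ΔM = M₂ − M₁ = 127.4139 − 35.8215 = 91.5924 billion.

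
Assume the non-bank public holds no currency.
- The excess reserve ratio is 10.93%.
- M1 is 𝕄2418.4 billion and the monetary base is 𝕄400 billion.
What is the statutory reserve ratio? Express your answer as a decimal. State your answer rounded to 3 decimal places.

Using m = M/MB = 2418.4/400 = 6.046000. Since m = (1 + c)/(c + rr + e), the denominator satisfies c + rr + e = (1 + c)/m = (1 + 0) / 6.046000 ≈ 0.165399.
With c = 0 and e = 0.1093, the statutory reserve ratio is 0.165399 − 0 − 0.1093 = 0.056099.

0.056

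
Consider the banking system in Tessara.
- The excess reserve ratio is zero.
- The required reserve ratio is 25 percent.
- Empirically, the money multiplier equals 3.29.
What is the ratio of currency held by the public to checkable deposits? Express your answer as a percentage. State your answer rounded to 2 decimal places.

Using m = 3.29. From m = (1 + c)/(c + rr + e), rearranging gives 1 + c = m·(c + rr + e), so c·(1 − m) = m·(rr + e) − 1.
Hence c = [m·(rr + e) − 1]/(1 − m) = [3.29 × (0.25 + 0) − 1] / (1 − 3.29) ≈ 0.077511.

7.75%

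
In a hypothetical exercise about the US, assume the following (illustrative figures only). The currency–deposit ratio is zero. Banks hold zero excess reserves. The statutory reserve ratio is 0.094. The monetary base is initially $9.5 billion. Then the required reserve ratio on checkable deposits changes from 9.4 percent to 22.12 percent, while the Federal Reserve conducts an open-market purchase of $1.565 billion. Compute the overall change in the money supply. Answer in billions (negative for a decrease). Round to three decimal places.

Before: m₁ = 1 / (0.094) ≈ 10.638298, MB₁ = 9.5, so M₁ = 10.638298 × 9.5 ≈ 101.0638 billion.
After: m₂ = 1 / (0.2212) ≈ 4.520796, MB₂ = 9.5 + 1.565 = 11.065, so M₂ = 4.520796 × 11.065 ≈ 50.0226 billion.
ΔM = M₂ − M₁ = 50.0226 − 101.0638 = -51.0412 billion.

-51.041 billion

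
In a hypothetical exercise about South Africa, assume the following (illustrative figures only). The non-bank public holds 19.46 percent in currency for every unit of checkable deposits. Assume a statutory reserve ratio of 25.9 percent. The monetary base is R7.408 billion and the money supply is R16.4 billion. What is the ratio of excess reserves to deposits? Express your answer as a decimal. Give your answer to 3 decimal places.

0.086

Using m = M/MB = 16.4/7.408 ≈ 2.213823. Since m = (1 + c)/(c + rr + e), the denominator satisfies c + rr + e = (1 + c)/m = (1 + 0.1946) / 2.213823 ≈ 0.539610.
With c = 0.1946 and rr = 0.259, the ratio of excess reserves to deposits is 0.539610 − 0.1946 − 0.259 = 0.08601.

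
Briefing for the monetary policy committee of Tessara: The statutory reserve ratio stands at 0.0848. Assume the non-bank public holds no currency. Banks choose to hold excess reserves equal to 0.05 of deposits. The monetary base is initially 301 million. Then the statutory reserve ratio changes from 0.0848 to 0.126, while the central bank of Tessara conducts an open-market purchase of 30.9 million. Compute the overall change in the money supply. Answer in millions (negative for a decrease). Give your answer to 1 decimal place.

-347.1 million

Before: m₁ = 1 / (0.0848 + 0.05) ≈ 7.41840, MB₁ = 301, so M₁ = 7.41840 × 301 = 2232.9384 million.
After: m₂ = 1 / (0.126 + 0.05) ≈ 5.68182, MB₂ = 301 + 30.9 = 331.9, so M₂ = 5.68182 × 331.9 ≈ 1885.7961 million.
ΔM = M₂ − M₁ = 1885.7961 − 2232.9384 = -347.1423 million.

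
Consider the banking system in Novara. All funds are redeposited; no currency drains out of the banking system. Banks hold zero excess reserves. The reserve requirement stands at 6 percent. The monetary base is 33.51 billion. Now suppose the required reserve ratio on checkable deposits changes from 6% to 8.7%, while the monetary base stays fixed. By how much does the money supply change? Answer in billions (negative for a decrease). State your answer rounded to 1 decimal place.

-173.3 billion

Initially m₁ = 1 / (0.06) ≈ 16.6667, so M₁ = 16.6667 × 33.51 ≈ 558.5011 billion.
After the change m₂ = 1 / (0.087) ≈ 11.4943, so M₂ = 11.4943 × 33.51 ≈ 385.174 billion.
ΔM = M₂ − M₁ = 385.174 − 558.5011 = -173.3271 billion.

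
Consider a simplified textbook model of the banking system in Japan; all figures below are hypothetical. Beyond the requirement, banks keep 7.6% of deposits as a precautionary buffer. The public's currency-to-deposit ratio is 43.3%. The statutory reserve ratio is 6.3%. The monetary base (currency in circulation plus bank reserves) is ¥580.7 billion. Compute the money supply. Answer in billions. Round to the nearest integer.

The money multiplier is m = (1 + c) / (rr + e + c) = (1 + 0.433) / (0.063 + 0.076 + 0.433) ≈ 2.5052.
So M = m × MB = 2.5052 × 580.7 ≈ 1454.7696 billion.

¥1455 billion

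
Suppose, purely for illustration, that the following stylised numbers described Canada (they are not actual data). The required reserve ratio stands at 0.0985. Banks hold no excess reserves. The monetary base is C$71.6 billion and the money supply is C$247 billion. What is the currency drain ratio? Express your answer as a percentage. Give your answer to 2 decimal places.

26.95%

Using m = M/MB = 247/71.6 ≈ 3.449721. From m = (1 + c)/(c + rr + e), rearranging gives 1 + c = m·(c + rr + e), so c·(1 − m) = m·(rr + e) − 1.
Hence c = [m·(rr + e) − 1]/(1 − m) = [3.449721 × (0.0985 + 0) − 1] / (1 − 3.449721) ≈ 0.269501.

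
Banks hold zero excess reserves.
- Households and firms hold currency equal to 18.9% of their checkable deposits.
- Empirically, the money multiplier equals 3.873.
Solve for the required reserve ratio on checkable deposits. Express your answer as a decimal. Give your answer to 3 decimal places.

Using m = 3.873. Since m = (1 + c)/(c + rr + e), the denominator satisfies c + rr + e = (1 + c)/m = (1 + 0.189) / 3.873 ≈ 0.306997.
With c = 0.189 and e = 0, the required reserve ratio on checkable deposits is 0.306997 − 0.189 − 0 = 0.117997.

0.118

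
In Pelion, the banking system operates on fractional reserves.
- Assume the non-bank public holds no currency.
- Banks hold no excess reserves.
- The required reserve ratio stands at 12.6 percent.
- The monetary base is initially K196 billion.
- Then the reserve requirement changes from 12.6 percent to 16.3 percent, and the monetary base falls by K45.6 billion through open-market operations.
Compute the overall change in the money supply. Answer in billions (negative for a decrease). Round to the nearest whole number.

-633 billion

Before: m₁ = 1 / (0.126) ≈ 7.9365, MB₁ = 196, so M₁ = 7.9365 × 196 = 1555.554 billion.
After: m₂ = 1 / (0.163) ≈ 6.1350, MB₂ = 196 − 45.6 = 150.4, so M₂ = 6.1350 × 150.4 = 922.704 billion.
ΔM = M₂ − M₁ = 922.704 − 1555.554 = -632.85 billion.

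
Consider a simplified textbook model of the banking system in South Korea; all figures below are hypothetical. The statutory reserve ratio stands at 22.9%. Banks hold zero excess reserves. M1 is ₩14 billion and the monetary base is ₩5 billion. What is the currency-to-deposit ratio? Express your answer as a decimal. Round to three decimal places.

0.199

Using m = M/MB = 14/5 = 2.800000. From m = (1 + c)/(c + rr + e), rearranging gives 1 + c = m·(c + rr + e), so c·(1 − m) = m·(rr + e) − 1.
Hence c = [m·(rr + e) − 1]/(1 − m) = [2.800000 × (0.229 + 0) − 1] / (1 − 2.800000) ≈ 0.199333.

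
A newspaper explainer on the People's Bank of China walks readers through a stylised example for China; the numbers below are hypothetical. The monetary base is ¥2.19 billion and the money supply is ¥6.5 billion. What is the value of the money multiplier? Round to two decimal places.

2.97

The money multiplier is m = M / MB = 6.5 / 2.19 ≈ 2.96804.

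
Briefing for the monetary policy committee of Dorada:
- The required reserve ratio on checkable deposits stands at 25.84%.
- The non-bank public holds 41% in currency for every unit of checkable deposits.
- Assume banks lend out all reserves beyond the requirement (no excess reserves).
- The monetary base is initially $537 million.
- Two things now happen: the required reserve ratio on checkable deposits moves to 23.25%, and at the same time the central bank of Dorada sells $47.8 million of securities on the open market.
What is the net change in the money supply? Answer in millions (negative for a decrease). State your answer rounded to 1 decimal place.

-59.2 million

Before: m₁ = (1 + 0.41) / (0.2584 + 0.41) ≈ 2.10952, MB₁ = 537, so M₁ = 2.10952 × 537 ≈ 1132.8122 million.
After: m₂ = (1 + 0.41) / (0.2325 + 0.41) ≈ 2.19455, MB₂ = 537 − 47.8 = 489.2, so M₂ = 2.19455 × 489.2 ≈ 1073.5739 million.
ΔM = M₂ − M₁ = 1073.5739 − 1132.8122 = -59.2383 million.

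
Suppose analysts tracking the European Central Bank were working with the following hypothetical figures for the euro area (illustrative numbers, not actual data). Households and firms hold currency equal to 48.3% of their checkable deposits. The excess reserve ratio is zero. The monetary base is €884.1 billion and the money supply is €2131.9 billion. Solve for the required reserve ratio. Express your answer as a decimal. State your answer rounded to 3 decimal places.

Using m = M/MB = 2131.9/884.1 ≈ 2.411379. Since m = (1 + c)/(c + rr + e), the denominator satisfies c + rr + e = (1 + c)/m = (1 + 0.483) / 2.411379 ≈ 0.615001.
With c = 0.483 and e = 0, the required reserve ratio is 0.615001 − 0.483 − 0 = 0.132001.

0.132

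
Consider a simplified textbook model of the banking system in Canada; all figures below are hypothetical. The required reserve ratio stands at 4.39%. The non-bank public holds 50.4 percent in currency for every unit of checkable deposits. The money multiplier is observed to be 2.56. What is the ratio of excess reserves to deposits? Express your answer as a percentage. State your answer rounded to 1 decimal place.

Using m = 2.56. Since m = (1 + c)/(c + rr + e), the denominator satisfies c + rr + e = (1 + c)/m = (1 + 0.504) / 2.56 = 0.587500.
With c = 0.504 and rr = 0.0439, the ratio of excess reserves to deposits is 0.587500 − 0.504 − 0.0439 = 0.0396.

4.0%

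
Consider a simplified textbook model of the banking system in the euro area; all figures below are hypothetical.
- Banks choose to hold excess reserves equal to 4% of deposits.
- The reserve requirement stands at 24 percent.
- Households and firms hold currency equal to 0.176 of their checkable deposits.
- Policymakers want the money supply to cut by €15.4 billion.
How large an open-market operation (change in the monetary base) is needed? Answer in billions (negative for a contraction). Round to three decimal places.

-5.971 billion

The money multiplier is m = (1 + c) / (rr + e + c) = (1 + 0.176) / (0.24 + 0.04 + 0.176) ≈ 2.578947.
ΔMB = ΔM / m = (−15.4) / 2.578947 ≈ -5.9714 billion.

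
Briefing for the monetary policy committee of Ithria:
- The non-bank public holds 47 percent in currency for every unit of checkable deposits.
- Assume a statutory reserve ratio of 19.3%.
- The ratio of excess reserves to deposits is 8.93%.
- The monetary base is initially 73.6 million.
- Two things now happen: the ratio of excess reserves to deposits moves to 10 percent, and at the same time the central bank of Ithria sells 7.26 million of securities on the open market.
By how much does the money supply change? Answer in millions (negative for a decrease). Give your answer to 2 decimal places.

Before: m₁ = (1 + 0.47) / (0.193 + 0.0893 + 0.47) ≈ 1.95401, MB₁ = 73.6, so M₁ = 1.95401 × 73.6 ≈ 143.8151 million.
After: m₂ = (1 + 0.47) / (0.193 + 0.1 + 0.47) ≈ 1.92661, MB₂ = 73.6 − 7.26 = 66.34, so M₂ = 1.92661 × 66.34 ≈ 127.8113 million.
ΔM = M₂ − M₁ = 127.8113 − 143.8151 = -16.0038 million.

-16.00 million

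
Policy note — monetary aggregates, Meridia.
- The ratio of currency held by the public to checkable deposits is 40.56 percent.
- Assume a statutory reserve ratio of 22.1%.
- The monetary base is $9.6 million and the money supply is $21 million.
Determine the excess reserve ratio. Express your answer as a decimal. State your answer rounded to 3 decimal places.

Using m = M/MB = 21/9.6 = 2.187500. Since m = (1 + c)/(c + rr + e), the denominator satisfies c + rr + e = (1 + c)/m = (1 + 0.4056) / 2.187500 = 0.642560.
With c = 0.4056 and rr = 0.221, the excess reserve ratio is 0.642560 − 0.4056 − 0.221 = 0.01596.

0.016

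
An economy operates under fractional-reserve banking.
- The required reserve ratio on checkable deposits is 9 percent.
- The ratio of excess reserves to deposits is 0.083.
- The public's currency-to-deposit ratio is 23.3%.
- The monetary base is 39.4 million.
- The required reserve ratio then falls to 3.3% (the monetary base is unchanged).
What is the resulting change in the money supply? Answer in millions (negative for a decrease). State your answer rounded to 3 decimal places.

19.543 million

Initially m₁ = (1 + 0.233) / (0.09 + 0.083 + 0.233) ≈ 3.036946, so M₁ = 3.036946 × 39.4 ≈ 119.6557 million.
After the change m₂ = (1 + 0.233) / (0.033 + 0.083 + 0.233) ≈ 3.532951, so M₂ = 3.532951 × 39.4 ≈ 139.1983 million.
ΔM = M₂ − M₁ = 139.1983 − 119.6557 = 19.5426 million.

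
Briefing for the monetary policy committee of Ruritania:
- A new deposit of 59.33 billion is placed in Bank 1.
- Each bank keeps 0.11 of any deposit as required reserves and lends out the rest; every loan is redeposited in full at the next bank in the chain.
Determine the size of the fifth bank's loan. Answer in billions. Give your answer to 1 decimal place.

Each bank lends a fraction (1 − rr) = 0.8900 of the deposit it receives, so Bank 5 receives 59.33·0.8900^4 and lends 59.33·0.8900^5 ≈ 33.1302 billion.

33.1 billion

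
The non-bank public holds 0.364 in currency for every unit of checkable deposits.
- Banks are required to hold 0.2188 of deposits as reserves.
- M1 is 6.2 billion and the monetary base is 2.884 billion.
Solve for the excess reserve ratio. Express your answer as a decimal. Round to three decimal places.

Using m = M/MB = 6.2/2.884 ≈ 2.149792. Since m = (1 + c)/(c + rr + e), the denominator satisfies c + rr + e = (1 + c)/m = (1 + 0.364) / 2.149792 ≈ 0.634480.
With c = 0.364 and rr = 0.2188, the excess reserve ratio is 0.634480 − 0.364 − 0.2188 = 0.05168.

0.052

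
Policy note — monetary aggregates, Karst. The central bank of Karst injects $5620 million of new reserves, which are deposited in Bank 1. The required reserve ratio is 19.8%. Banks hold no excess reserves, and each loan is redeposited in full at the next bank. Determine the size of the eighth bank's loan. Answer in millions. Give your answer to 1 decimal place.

$961.9 million

Each bank lends a fraction (1 − rr) = 0.8020 of the deposit it receives, so Bank 8 receives 5620·0.8020^7 and lends 5620·0.8020^8 ≈ 961.9030 million.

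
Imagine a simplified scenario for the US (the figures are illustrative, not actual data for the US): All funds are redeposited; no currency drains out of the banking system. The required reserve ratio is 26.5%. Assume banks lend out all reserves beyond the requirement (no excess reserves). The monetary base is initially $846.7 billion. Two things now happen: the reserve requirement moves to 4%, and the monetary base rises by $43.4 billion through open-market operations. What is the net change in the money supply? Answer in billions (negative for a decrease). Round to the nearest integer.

Before: m₁ = 1 / (0.265) ≈ 3.7736, MB₁ = 846.7, so M₁ = 3.7736 × 846.7 ≈ 3195.1071 billion.
After: m₂ = 1 / (0.04) = 25, MB₂ = 846.7 + 43.4 = 890.1, so M₂ = 25 × 890.1 = 22252.5 billion.
ΔM = M₂ − M₁ = 22252.5 − 3195.1071 = 19057.3929 billion.

$19057 billion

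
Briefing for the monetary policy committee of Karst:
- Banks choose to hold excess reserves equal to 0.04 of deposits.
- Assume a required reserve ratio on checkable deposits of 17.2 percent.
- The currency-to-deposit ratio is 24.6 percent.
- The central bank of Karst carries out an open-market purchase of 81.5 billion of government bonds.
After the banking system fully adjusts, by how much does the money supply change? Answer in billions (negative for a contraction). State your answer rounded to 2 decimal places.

The money multiplier is m = (1 + c) / (rr + e + c) = (1 + 0.246) / (0.172 + 0.04 + 0.246) ≈ 2.72052.
The purchase adds 81.5 billion of base, so ΔM = m × ΔMB = 2.72052 × (+81.5) ≈ 221.7224 billion.

221.72 billion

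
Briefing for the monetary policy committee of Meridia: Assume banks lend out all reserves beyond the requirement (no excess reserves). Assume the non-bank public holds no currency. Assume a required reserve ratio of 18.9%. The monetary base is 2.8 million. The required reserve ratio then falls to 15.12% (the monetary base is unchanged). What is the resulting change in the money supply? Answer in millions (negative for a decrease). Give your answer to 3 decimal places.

Initially m₁ = 1 / (0.189) ≈ 5.29101, so M₁ = 5.29101 × 2.8 ≈ 14.8148 million.
After the change m₂ = 1 / (0.1512) ≈ 6.61376, so M₂ = 6.61376 × 2.8 ≈ 18.5185 million.
ΔM = M₂ − M₁ = 18.5185 − 14.8148 = 3.7037 million.

3.704 million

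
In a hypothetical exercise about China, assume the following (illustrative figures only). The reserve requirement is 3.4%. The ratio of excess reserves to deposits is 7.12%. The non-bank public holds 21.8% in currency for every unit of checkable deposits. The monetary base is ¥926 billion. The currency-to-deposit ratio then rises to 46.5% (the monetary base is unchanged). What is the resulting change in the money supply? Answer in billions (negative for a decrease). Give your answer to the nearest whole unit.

-1111 billion

Initially m₁ = (1 + 0.218) / (0.034 + 0.0712 + 0.218) ≈ 3.7686, so M₁ = 3.7686 × 926 = 3489.7236 billion.
After the change m₂ = (1 + 0.465) / (0.034 + 0.0712 + 0.465) ≈ 2.5693, so M₂ = 2.5693 × 926 = 2379.1718 billion.
ΔM = M₂ − M₁ = 2379.1718 − 3489.7236 = -1110.5518 billion.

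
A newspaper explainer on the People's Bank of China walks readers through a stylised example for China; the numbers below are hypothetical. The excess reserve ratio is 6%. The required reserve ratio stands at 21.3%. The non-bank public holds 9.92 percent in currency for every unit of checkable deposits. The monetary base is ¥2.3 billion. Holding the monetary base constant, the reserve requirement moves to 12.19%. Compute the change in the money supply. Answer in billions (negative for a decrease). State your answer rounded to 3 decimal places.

Initially m₁ = (1 + 0.0992) / (0.213 + 0.06 + 0.0992) ≈ 2.95325, so M₁ = 2.95325 × 2.3 ≈ 6.7925 billion.
After the change m₂ = (1 + 0.0992) / (0.1219 + 0.06 + 0.0992) ≈ 3.91035, so M₂ = 3.91035 × 2.3 ≈ 8.9938 billion.
ΔM = M₂ − M₁ = 8.9938 − 6.7925 = 2.2013 billion.

¥2.201 billion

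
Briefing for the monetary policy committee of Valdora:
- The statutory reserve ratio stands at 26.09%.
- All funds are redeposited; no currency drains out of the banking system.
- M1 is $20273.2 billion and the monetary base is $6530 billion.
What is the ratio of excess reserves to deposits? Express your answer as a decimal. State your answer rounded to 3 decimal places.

0.061

Using m = M/MB = 20273.2/6530 ≈ 3.104625. Since m = (1 + c)/(c + rr + e), the denominator satisfies c + rr + e = (1 + c)/m = (1 + 0) / 3.104625 ≈ 0.322100.
With c = 0 and rr = 0.2609, the ratio of excess reserves to deposits is 0.322100 − 0 − 0.2609 = 0.0612.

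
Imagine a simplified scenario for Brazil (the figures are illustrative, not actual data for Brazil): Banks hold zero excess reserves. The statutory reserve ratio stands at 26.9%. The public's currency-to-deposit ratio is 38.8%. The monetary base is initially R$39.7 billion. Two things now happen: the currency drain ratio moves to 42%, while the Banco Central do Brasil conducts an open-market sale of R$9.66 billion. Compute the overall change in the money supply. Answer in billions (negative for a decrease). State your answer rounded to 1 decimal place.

Before: m₁ = (1 + 0.388) / (0.269 + 0.388) ≈ 2.1126, MB₁ = 39.7, so M₁ = 2.1126 × 39.7 ≈ 83.8702 billion.
After: m₂ = (1 + 0.42) / (0.269 + 0.42) ≈ 2.0610, MB₂ = 39.7 − 9.66 = 30.04, so M₂ = 2.0610 × 30.04 ≈ 61.9124 billion.
ΔM = M₂ − M₁ = 61.9124 − 83.8702 = -21.9578 billion.

-22.0 billion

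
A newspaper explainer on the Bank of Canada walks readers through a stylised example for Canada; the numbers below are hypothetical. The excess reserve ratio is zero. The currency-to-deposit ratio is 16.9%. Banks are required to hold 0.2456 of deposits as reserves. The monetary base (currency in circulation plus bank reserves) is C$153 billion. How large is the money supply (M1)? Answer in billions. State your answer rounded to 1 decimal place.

The money multiplier is m = (1 + c) / (rr + c) = (1 + 0.169) / (0.2456 + 0.169) ≈ 2.81959.
So M = m × MB = 2.81959 × 153 ≈ 431.3973 billion.

C$431.4 billion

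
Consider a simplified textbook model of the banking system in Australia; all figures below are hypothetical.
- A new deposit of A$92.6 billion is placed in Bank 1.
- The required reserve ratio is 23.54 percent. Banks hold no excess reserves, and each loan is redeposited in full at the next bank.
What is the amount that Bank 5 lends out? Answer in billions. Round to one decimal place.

A$24.2 billion

Each bank lends a fraction (1 − rr) = 0.7646 of the deposit it receives, so Bank 5 receives 92.6·0.7646^4 and lends 92.6·0.7646^5 ≈ 24.1982 billion.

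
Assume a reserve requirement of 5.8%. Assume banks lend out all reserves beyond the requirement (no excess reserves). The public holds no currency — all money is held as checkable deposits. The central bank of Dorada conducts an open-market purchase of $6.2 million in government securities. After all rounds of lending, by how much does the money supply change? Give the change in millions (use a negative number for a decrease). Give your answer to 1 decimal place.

$106.9 million

The simple money multiplier is m = 1/rr = 1/0.058 ≈ 17.2414.
An open-market purchase increases the monetary base by 6.2 million, so ΔM = m × ΔMB = 17.2414 × 6.2 ≈ 106.8967 million.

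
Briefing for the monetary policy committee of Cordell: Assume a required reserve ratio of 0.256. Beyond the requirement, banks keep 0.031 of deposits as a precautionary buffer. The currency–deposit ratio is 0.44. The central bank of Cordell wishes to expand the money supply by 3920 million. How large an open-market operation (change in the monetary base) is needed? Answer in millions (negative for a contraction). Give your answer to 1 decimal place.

The money multiplier is m = (1 + c) / (rr + e + c) = (1 + 0.44) / (0.256 + 0.031 + 0.44) ≈ 1.980743.
ΔMB = ΔM / m = (+3920) / 1.980743 ≈ 1979.0553 million.

1979.1 million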